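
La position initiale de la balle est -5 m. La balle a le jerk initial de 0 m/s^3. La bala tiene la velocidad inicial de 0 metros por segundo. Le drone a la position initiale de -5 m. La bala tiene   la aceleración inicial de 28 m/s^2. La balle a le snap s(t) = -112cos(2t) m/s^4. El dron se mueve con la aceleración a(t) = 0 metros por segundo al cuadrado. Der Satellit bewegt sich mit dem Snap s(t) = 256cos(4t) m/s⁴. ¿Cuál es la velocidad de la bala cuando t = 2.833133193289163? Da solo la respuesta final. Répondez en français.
La vitesse à t = 2.833133193289163 est v = -8.09934695448330.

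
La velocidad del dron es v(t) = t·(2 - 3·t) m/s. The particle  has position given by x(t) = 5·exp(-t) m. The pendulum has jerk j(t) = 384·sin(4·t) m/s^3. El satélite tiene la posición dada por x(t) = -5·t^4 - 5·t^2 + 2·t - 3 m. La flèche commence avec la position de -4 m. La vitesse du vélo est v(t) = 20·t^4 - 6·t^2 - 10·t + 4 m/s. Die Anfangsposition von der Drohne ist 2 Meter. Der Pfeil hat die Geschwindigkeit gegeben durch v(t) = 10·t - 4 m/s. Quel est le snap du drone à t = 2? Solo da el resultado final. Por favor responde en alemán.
s(2) = 0.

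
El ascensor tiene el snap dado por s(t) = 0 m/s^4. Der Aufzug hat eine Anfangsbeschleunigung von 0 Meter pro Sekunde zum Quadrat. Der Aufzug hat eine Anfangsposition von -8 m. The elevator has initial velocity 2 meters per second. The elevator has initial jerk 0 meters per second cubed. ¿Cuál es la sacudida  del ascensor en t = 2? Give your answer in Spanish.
Partiendo del snap s(t) = 0, tomamos 1 antiderivada. La integral del snap, con j(0) = 0, da la sacudida: j(t) = 0. De la ecuación de la sacudida j(t) = 0, sustituimos t = 2 para obtener j = 0.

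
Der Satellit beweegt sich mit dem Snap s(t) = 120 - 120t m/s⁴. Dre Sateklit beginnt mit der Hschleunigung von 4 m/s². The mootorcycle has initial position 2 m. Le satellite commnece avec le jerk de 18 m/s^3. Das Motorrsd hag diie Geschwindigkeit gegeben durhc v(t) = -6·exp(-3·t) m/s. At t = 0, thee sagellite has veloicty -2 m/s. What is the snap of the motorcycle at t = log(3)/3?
We must differentiate our velocity equation v(t) = -6·exp(-3·t) 3 times. Taking d/dt of v(t), we find a(t) = 18·exp(-3·t). Taking d/dt of a(t), we find j(t) = -54·exp(-3·t). Taking d/dt of j(t), we find s(t) = 162·exp(-3·t). Using s(t) = 162·exp(-3·t) and substituting t = log(3)/3, we find s = 54.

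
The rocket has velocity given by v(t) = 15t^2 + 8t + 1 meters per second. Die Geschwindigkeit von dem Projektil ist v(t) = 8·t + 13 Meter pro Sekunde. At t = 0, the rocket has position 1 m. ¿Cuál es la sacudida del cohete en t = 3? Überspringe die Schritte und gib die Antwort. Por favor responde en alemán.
Der Ruck bei t = 3 ist j = 30.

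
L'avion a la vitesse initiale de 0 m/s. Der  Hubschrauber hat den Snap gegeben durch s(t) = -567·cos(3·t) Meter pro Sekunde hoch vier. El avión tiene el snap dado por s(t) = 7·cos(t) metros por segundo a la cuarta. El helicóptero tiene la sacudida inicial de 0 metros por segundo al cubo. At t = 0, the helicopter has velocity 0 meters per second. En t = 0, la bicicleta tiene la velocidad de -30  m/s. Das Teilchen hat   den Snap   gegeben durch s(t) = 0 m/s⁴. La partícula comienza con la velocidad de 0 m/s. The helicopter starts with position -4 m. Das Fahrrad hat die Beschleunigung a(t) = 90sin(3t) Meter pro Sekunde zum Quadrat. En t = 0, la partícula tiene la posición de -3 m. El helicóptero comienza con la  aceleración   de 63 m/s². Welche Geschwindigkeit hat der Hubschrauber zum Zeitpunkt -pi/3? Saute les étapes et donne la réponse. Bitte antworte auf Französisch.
À t = -pi/3, v = 0.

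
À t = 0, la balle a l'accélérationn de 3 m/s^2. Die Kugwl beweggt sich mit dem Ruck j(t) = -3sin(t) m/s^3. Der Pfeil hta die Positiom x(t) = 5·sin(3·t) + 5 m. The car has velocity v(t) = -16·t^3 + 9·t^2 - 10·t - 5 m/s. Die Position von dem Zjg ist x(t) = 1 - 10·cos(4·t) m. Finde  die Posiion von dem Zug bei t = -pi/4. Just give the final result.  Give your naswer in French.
À t = -pi/4, x = 11.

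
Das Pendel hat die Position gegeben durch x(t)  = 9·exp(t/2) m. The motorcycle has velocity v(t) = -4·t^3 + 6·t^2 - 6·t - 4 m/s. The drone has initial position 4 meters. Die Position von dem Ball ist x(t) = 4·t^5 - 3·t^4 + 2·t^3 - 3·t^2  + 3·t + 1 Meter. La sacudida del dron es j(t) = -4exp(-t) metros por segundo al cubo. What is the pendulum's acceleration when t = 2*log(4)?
Starting from position x(t) = 9·exp(t/2), we take 2 derivatives. Taking d/dt of x(t), we find v(t) = 9·exp(t/2)/2. Taking d/dt of v(t), we find a(t) = 9·exp(t/2)/4. From the given acceleration equation a(t) = 9·exp(t/2)/4, we substitute t = 2*log(4) to get a = 9.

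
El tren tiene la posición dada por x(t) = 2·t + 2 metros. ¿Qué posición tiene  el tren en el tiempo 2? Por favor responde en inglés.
We have position x(t) = 2·t + 2. Substituting t = 2: x(2) = 6.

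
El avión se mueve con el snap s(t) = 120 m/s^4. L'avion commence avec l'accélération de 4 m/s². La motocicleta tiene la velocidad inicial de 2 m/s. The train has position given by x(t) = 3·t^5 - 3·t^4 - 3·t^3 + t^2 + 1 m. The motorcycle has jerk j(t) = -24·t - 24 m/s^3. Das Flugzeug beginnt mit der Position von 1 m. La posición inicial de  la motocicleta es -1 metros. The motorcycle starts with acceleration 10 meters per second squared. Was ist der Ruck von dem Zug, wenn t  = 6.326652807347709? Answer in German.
Um dies zu lösen, müssen wir 3 Ableitungen unserer Gleichung für die Position x(t) = 3·t^5 - 3·t^4 - 3·t^3 + t^2 + 1 nehmen. Durch Ableiten von der Position erhalten wir die Geschwindigkeit: v(t) = 15·t^4 - 12·t^3 - 9·t^2 + 2·t. Durch Ableiten von der Geschwindigkeit erhalten wir die Beschleunigung: a(t) = 60·t^3 - 36·t^2 - 18·t + 2. Die Ableitung von der Beschleunigung ergibt den Ruck: j(t) = 180·t^2 - 72·t - 18. Wir haben den Ruck j(t) = 180·t^2 - 72·t - 18. Durch Einsetzen von t = 6.326652807347709: j(6.326652807347709) = 6731.25743192068.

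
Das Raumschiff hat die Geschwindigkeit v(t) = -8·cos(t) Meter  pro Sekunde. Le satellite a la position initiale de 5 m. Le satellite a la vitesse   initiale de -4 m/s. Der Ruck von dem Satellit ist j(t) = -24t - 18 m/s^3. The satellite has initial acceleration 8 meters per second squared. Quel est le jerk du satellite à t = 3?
Nous avons le jerk j(t) = -24·t - 18. En substituant t = 3: j(3) = -90.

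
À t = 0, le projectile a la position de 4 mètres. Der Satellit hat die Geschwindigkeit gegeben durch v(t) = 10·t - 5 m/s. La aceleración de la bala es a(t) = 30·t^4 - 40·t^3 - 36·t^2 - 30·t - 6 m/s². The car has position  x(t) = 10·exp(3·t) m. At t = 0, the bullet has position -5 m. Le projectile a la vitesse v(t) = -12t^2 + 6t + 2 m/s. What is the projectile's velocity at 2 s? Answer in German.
Aus der Gleichung für die Geschwindigkeit v(t) = -12·t^2 + 6·t + 2, setzen wir t = 2 ein und erhalten v = -34.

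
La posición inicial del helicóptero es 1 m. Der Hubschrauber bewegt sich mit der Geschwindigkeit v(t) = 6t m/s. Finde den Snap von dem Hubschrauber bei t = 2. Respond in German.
Um dies zu lösen, müssen wir 3 Ableitungen unserer Gleichung für die Geschwindigkeit v(t) = 6·t nehmen. Mit d/dt von v(t) finden wir a(t) = 6. Durch Ableiten von der Beschleunigung erhalten wir den Ruck: j(t) = 0. Die Ableitung von dem Ruck ergibt den Snap: s(t) = 0. Wir haben den Snap s(t) = 0. Durch Einsetzen von t = 2: s(2) = 0.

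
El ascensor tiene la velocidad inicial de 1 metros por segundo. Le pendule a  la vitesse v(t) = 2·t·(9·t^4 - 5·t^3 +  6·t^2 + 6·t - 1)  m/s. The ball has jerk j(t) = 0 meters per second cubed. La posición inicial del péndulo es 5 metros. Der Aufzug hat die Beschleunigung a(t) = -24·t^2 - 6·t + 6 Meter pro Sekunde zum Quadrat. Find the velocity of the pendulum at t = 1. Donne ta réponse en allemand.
Mit v(t) = 2·t·(9·t^4 - 5·t^3 + 6·t^2 + 6·t - 1) und Einsetzen von t = 1, finden wir v = 30.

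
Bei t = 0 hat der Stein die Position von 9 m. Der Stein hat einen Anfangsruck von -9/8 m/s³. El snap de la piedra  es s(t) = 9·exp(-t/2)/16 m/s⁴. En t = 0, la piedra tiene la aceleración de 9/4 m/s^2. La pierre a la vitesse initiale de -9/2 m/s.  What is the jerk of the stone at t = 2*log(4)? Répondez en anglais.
Starting from snap s(t) = 9·exp(-t/2)/16, we take 1 antiderivative. Taking ∫s(t)dt and applying j(0) = -9/8, we find j(t) = -9·exp(-t/2)/8. From the given jerk equation j(t) = -9·exp(-t/2)/8, we substitute t = 2*log(4) to get j = -9/32.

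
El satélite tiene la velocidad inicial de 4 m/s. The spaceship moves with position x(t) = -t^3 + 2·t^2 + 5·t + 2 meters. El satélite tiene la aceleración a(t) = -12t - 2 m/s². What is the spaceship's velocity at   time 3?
Starting from position x(t) = -t^3 + 2·t^2 + 5·t + 2, we take 1 derivative. Differentiating position, we get velocity: v(t) = -3·t^2 + 4·t + 5. From the given velocity equation v(t) = -3·t^2 + 4·t + 5, we substitute t = 3 to get v = -10.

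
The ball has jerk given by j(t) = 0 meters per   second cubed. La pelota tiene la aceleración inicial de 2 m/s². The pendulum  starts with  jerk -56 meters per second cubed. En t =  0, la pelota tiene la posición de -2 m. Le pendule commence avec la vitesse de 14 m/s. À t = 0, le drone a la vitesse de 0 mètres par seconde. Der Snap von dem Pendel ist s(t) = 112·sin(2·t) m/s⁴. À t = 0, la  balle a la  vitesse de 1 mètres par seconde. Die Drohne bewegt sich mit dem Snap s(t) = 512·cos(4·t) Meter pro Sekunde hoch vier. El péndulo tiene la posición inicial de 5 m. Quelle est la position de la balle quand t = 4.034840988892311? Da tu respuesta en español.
Para resolver esto, necesitamos tomar 3 antiderivadas de nuestra ecuación de la sacudida j(t) = 0. Tomando ∫j(t)dt y aplicando a(0) = 2, encontramos a(t) = 2. La antiderivada de la aceleración, con v(0) = 1, da la velocidad: v(t) = 2·t + 1. Tomando ∫v(t)dt y aplicando x(0) = -2, encontramos x(t) = t^2 + t - 2. Tenemos la posición x(t) = t^2 + t - 2. Sustituyendo t = 4.034840988892311: x(4.034840988892311) = 18.3147827945378.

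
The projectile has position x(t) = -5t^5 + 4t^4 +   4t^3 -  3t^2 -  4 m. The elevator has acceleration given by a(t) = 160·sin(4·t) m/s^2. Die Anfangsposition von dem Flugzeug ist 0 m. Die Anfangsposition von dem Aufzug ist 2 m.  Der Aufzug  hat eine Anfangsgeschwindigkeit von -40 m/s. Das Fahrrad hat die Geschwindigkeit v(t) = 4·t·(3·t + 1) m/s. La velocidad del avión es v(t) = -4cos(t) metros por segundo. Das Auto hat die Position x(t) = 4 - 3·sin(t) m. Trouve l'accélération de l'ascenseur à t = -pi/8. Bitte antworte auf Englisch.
From the given acceleration equation a(t) = 160·sin(4·t), we substitute t = -pi/8 to get a = -160.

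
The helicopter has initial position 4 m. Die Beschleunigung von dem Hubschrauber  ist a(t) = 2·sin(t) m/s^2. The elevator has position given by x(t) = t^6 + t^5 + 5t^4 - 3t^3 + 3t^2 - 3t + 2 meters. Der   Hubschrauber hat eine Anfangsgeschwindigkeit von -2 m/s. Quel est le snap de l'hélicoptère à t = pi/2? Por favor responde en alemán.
Ausgehend von der Beschleunigung a(t) = 2·sin(t), nehmen wir 2 Ableitungen. Mit d/dt von a(t) finden wir j(t) = 2·cos(t). Die Ableitung von dem Ruck ergibt den Snap: s(t) = -2·sin(t). Wir haben den Snap s(t) = -2·sin(t). Durch Einsetzen von t = pi/2: s(pi/2) = -2.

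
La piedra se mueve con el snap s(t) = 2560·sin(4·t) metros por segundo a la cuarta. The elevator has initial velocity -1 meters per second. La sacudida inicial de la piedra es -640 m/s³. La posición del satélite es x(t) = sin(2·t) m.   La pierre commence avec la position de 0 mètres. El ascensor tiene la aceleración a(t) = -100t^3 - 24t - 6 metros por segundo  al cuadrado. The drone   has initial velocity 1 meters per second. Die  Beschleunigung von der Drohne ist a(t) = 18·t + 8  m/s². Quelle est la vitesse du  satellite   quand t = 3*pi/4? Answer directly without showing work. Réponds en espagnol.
La velocidad en t = 3*pi/4 es v = 0.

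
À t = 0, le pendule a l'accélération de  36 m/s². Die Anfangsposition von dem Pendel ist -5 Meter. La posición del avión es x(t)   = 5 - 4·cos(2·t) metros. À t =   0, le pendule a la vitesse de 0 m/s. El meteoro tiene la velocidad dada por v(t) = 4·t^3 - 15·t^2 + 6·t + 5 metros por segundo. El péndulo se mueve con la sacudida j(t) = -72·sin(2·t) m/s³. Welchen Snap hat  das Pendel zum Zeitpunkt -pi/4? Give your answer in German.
Ausgehend von dem Ruck j(t) = -72·sin(2·t), nehmen wir 1 Ableitung. Durch Ableiten von dem Ruck erhalten wir den Snap: s(t) = -144·cos(2·t). Mit s(t) = -144·cos(2·t) und Einsetzen von t = -pi/4, finden wir s = 0.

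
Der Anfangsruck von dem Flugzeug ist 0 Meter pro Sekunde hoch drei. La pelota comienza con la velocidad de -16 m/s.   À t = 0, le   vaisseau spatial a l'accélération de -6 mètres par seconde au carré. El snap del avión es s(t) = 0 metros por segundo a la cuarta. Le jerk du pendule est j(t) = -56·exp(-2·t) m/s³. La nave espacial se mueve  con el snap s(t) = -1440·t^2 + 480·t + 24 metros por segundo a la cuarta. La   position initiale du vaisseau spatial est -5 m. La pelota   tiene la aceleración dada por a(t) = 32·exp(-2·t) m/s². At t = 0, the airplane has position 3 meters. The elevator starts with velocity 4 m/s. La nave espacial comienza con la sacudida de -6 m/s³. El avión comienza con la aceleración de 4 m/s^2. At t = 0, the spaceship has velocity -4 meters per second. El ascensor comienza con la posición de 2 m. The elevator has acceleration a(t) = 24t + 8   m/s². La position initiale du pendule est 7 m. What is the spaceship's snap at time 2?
Using s(t) = -1440·t^2 + 480·t + 24 and substituting t = 2, we find s = -4776.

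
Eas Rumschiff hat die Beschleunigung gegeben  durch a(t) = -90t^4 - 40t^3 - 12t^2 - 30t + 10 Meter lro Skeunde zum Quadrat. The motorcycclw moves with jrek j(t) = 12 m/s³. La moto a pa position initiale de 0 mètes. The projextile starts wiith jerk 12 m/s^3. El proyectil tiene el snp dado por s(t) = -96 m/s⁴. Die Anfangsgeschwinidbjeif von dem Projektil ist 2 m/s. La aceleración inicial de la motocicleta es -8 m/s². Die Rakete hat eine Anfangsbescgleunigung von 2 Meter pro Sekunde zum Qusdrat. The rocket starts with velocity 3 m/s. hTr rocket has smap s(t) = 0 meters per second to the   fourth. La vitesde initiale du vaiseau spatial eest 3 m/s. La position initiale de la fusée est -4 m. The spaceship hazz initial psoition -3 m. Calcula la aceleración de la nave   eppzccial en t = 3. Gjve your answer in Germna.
Wir haben die Beschleunigung a(t) = -90·t^4 - 40·t^3 - 12·t^2 - 30·t + 10. Durch Einsetzen von t = 3: a(3) = -8558.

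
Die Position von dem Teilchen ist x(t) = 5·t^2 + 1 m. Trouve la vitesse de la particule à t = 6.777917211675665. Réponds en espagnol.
Para resolver esto, necesitamos tomar 1 derivada de nuestra ecuación de la posición x(t) = 5·t^2 + 1. Tomando d/dt de x(t), encontramos v(t) = 10·t. Tenemos la velocidad v(t) = 10·t. Sustituyendo t = 6.777917211675665: v(6.777917211675665) = 67.7791721167567.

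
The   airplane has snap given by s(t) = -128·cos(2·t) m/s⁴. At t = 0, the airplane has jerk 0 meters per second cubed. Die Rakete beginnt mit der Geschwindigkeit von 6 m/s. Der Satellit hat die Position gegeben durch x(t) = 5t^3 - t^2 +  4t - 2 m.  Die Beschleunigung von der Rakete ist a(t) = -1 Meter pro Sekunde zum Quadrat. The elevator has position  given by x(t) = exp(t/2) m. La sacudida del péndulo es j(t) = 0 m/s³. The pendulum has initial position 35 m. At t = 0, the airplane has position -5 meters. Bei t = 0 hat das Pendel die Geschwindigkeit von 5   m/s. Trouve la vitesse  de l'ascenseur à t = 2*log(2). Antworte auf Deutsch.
Um dies zu lösen, müssen wir 1 Ableitung unserer Gleichung für die Position x(t) = exp(t/2) nehmen. Durch Ableiten von der Position erhalten wir die Geschwindigkeit: v(t) = exp(t/2)/2. Aus der Gleichung für die Geschwindigkeit v(t) = exp(t/2)/2, setzen wir t = 2*log(2) ein und erhalten v = 1.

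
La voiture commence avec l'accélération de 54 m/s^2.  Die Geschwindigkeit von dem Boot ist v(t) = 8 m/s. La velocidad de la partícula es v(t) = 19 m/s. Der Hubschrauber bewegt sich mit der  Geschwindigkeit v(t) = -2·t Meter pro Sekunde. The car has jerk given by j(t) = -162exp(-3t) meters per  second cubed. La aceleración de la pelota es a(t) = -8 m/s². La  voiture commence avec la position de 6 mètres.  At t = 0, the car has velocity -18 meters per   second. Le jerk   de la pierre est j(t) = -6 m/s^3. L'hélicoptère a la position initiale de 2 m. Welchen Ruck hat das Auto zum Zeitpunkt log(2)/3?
Aus der Gleichung für den Ruck j(t) = -162·exp(-3·t), setzen wir t = log(2)/3 ein und erhalten j = -81.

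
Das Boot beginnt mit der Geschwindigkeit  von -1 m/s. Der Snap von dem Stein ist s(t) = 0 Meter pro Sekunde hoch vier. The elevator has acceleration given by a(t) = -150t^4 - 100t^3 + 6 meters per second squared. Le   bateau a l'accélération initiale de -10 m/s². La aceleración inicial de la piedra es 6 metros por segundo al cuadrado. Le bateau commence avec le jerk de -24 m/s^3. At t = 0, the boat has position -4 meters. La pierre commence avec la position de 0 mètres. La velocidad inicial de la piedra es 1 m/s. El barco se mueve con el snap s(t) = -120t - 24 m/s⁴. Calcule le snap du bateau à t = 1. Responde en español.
De la ecuación del snap s(t) = -120·t - 24, sustituimos t = 1 para obtener s = -144.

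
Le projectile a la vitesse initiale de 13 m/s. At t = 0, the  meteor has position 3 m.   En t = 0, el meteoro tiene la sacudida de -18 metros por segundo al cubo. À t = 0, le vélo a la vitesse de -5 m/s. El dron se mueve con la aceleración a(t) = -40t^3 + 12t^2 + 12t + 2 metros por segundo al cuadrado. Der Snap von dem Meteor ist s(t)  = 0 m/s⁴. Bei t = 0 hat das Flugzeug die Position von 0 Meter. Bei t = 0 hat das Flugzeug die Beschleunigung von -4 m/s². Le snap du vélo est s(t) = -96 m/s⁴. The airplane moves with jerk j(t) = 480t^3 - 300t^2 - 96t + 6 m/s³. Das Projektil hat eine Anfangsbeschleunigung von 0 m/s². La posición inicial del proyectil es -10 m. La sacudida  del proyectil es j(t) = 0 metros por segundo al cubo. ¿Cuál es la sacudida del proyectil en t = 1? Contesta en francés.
En utilisant j(t) = 0 et en substituant t = 1, nous trouvons j = 0.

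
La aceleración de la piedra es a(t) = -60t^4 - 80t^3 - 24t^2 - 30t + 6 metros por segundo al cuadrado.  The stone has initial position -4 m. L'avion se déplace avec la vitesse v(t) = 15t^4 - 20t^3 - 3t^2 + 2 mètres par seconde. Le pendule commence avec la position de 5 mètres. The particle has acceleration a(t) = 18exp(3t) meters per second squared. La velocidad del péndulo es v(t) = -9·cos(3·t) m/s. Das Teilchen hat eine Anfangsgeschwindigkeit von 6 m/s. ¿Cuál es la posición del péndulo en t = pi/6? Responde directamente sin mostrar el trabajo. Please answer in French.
x(pi/6) = 2.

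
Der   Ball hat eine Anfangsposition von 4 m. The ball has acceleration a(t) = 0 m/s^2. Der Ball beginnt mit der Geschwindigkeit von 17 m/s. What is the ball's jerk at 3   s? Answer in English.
To solve this, we need to take 1 derivative of our acceleration equation a(t) = 0. Taking d/dt of a(t), we find j(t) = 0. Using j(t) = 0 and substituting t = 3, we find j = 0.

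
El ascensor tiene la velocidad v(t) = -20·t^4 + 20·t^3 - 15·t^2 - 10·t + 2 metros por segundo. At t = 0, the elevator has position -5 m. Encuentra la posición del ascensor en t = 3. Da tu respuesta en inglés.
To find the answer, we compute 1 integral of v(t) = -20·t^4 + 20·t^3 - 15·t^2 - 10·t + 2. The antiderivative of velocity is position. Using x(0) = -5, we get x(t) = -4·t^5 + 5·t^4 - 5·t^3 - 5·t^2 + 2·t - 5. We have position x(t) = -4·t^5 + 5·t^4 - 5·t^3 - 5·t^2 + 2·t - 5. Substituting t = 3: x(3) = -746.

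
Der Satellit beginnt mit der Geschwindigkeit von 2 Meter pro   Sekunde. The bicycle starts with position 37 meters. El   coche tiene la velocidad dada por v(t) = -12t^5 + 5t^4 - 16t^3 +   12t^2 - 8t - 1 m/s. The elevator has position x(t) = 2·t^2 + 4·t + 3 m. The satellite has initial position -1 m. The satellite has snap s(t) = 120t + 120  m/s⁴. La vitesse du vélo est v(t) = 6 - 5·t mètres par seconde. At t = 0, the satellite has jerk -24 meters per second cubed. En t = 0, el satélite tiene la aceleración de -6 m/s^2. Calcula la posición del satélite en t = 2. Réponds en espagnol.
Necesitamos integrar nuestra ecuación del snap s(t) = 120·t + 120 4 veces. La integral del snap es la sacudida. Usando j(0) = -24, obtenemos j(t) = 60·t^2 + 120·t - 24. Tomando ∫j(t)dt y aplicando a(0) = -6, encontramos a(t) = 20·t^3 + 60·t^2 - 24·t - 6. La integral de la aceleración, con v(0) = 2, da la velocidad: v(t) = 5·t^4 + 20·t^3 - 12·t^2 - 6·t + 2. Tomando ∫v(t)dt y aplicando x(0) = -1, encontramos x(t) = t^5 + 5·t^4 - 4·t^3 - 3·t^2 + 2·t - 1. De la ecuación de la posición x(t) = t^5 + 5·t^4 - 4·t^3 - 3·t^2 + 2·t - 1, sustituimos t = 2 para obtener x = 71.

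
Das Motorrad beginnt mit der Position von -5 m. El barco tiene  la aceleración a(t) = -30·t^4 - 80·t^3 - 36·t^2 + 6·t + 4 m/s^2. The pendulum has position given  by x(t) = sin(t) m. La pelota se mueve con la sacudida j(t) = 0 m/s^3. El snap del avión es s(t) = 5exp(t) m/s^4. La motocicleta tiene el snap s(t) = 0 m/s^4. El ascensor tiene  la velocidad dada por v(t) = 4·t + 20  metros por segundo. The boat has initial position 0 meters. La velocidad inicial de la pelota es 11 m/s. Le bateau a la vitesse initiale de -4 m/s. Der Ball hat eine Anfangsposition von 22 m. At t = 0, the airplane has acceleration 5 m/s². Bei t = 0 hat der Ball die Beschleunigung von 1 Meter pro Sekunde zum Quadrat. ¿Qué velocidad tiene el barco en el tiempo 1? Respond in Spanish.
Necesitamos integrar nuestra ecuación de la aceleración a(t) = -30·t^4 - 80·t^3 - 36·t^2 + 6·t + 4 1 vez. La integral de la aceleración es la velocidad. Usando v(0) = -4, obtenemos v(t) = -6·t^5 - 20·t^4 - 12·t^3 + 3·t^2 + 4·t - 4. De la ecuación de la velocidad v(t) = -6·t^5 - 20·t^4 - 12·t^3 + 3·t^2 + 4·t - 4, sustituimos t = 1 para obtener v = -35.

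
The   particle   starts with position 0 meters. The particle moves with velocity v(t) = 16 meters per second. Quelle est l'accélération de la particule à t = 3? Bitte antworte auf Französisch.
Pour résoudre ceci, nous devons prendre 1 dérivée de notre équation de la vitesse v(t) = 16. En dérivant la vitesse, nous obtenons l'accélération: a(t) = 0. De l'équation de l'accélération a(t) = 0, nous substituons t = 3 pour obtenir a = 0.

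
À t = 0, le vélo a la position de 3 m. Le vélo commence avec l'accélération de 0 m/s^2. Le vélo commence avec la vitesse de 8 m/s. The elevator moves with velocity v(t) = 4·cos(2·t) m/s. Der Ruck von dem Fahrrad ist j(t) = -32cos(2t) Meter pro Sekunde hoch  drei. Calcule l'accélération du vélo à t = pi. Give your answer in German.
Um dies zu lösen, müssen wir 1 Integral unserer Gleichung für den Ruck j(t) = -32·cos(2·t) finden. Die Stammfunktion von dem Ruck, mit a(0) = 0, ergibt die Beschleunigung: a(t) = -16·sin(2·t). Mit a(t) = -16·sin(2·t) und Einsetzen von t = pi, finden wir a = 0.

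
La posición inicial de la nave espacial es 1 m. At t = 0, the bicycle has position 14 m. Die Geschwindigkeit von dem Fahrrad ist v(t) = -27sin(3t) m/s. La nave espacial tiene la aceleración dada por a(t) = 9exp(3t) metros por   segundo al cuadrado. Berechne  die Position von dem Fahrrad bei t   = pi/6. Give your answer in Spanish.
Partiendo de la velocidad v(t) = -27·sin(3·t), tomamos 1 integral. Integrando la velocidad y usando la condición inicial x(0) = 14, obtenemos x(t) = 9·cos(3·t) + 5. Tenemos la posición x(t) = 9·cos(3·t) + 5. Sustituyendo t = pi/6: x(pi/6) = 5.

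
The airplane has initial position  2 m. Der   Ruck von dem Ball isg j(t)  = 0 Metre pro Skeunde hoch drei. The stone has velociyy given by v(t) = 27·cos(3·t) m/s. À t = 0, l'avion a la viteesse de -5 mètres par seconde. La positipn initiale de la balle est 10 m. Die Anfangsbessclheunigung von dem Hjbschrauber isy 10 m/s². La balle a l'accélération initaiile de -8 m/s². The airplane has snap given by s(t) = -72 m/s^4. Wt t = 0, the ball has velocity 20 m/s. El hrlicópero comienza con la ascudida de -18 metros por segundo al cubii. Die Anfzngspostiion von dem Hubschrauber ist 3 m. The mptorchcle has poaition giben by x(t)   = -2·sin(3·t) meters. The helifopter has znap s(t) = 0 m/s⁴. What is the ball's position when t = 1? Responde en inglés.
We must find the antiderivative of our jerk equation j(t) = 0 3 times. Integrating jerk and using the initial condition a(0) = -8, we get a(t) = -8. The integral of acceleration is velocity. Using v(0) = 20, we get v(t) = 20 - 8·t. Taking ∫v(t)dt and applying x(0) = 10, we find x(t) = -4·t^2 + 20·t + 10. We have position x(t) = -4·t^2 + 20·t + 10. Substituting t = 1: x(1) = 26.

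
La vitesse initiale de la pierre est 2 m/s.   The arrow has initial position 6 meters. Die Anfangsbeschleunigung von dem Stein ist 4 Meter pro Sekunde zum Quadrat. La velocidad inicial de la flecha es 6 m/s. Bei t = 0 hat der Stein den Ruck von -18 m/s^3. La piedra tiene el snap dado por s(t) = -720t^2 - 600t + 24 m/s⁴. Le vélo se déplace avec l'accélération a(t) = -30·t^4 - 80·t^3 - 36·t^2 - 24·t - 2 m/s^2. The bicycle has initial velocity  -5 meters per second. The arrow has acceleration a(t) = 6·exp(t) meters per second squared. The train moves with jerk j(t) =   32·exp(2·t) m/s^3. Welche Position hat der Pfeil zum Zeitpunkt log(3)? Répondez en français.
Nous devons trouver la primitive de notre équation de l'accélération a(t) = 6·exp(t) 2 fois. La primitive de l'accélération, avec v(0) = 6, donne la vitesse: v(t) = 6·exp(t). En prenant ∫v(t)dt et en appliquant x(0) = 6, nous trouvons x(t) = 6·exp(t). De l'équation de la position x(t) = 6·exp(t), nous substituons t = log(3) pour obtenir x = 18.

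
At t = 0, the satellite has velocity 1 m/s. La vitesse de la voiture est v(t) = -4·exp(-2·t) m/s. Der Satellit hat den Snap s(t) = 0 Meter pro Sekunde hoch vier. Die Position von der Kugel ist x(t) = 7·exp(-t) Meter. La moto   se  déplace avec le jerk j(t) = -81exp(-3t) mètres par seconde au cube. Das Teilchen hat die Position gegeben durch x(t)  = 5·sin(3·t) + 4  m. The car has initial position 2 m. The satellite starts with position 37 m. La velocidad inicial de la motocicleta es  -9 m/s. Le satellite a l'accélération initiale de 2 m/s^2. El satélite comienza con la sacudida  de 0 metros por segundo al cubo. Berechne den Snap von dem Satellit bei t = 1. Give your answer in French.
Nous avons le snap s(t) = 0. En substituant t = 1: s(1) = 0.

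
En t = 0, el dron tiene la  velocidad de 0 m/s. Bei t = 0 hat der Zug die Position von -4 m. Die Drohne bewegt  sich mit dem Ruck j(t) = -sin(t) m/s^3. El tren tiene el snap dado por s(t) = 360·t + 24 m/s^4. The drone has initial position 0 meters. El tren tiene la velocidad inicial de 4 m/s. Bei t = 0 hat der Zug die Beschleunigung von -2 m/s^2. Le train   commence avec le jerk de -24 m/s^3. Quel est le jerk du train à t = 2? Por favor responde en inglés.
Starting from snap s(t) = 360·t + 24, we take 1 integral. Taking ∫s(t)dt and applying j(0) = -24, we find j(t) = 180·t^2 + 24·t - 24. From the given jerk equation j(t) = 180·t^2 + 24·t - 24, we substitute t = 2 to get j = 744.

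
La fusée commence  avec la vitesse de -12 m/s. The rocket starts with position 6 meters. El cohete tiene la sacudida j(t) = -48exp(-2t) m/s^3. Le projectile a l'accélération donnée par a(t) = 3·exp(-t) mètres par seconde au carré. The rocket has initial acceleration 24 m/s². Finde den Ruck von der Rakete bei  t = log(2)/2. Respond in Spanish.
De la ecuación de la sacudida j(t) = -48·exp(-2·t), sustituimos t = log(2)/2 para obtener j = -24.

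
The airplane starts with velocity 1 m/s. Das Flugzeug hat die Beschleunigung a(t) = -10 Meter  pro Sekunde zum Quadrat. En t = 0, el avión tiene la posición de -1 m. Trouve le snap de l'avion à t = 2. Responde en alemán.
Um dies zu lösen, müssen wir 2 Ableitungen unserer Gleichung für die Beschleunigung a(t) = -10 nehmen. Mit d/dt von a(t) finden wir j(t) = 0. Mit d/dt von j(t) finden wir s(t) = 0. Aus der Gleichung für den Snap s(t) = 0, setzen wir t = 2 ein und erhalten s = 0.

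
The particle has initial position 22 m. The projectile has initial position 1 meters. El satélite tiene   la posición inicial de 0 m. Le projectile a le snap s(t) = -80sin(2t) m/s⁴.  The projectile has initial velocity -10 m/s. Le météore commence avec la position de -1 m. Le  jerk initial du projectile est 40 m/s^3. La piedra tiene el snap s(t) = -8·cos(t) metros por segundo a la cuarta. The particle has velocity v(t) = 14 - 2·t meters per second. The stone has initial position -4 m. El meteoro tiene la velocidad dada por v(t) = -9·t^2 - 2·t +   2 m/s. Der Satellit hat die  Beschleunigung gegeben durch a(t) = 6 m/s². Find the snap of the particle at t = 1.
We must differentiate our velocity equation v(t) = 14 - 2·t 3 times. Taking d/dt of v(t), we find a(t) = -2. Differentiating acceleration, we get jerk: j(t) = 0. Differentiating jerk, we get snap: s(t) = 0. We have snap s(t) = 0. Substituting t = 1: s(1) = 0.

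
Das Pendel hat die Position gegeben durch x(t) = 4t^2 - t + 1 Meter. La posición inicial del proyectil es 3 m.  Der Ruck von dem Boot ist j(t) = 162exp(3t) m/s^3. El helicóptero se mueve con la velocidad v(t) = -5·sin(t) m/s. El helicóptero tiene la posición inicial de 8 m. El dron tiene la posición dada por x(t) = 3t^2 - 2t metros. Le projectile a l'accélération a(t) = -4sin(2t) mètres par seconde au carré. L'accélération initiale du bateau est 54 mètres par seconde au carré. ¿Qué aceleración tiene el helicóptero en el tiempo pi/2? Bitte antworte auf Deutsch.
Um dies zu lösen, müssen wir 1 Ableitung unserer Gleichung für die Geschwindigkeit v(t) = -5·sin(t) nehmen. Durch Ableiten von der Geschwindigkeit erhalten wir die Beschleunigung: a(t) = -5·cos(t). Aus der Gleichung für die Beschleunigung a(t) = -5·cos(t), setzen wir t = pi/2 ein und erhalten a = 0.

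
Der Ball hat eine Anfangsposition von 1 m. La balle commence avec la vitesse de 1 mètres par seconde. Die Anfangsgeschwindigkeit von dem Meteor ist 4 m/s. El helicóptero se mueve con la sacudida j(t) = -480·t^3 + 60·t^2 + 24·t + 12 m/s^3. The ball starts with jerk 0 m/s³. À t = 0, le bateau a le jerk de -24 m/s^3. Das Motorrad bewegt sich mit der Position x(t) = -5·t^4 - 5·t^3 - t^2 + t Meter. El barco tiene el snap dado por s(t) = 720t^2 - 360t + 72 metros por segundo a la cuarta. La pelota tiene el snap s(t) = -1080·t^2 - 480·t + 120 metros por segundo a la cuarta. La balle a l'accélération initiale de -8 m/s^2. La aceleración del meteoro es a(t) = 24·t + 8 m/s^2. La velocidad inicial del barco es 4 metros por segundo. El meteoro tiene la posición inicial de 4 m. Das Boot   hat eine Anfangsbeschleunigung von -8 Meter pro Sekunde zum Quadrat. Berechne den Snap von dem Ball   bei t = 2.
Wir haben den Snap s(t) = -1080·t^2 - 480·t + 120. Durch Einsetzen von t = 2: s(2) = -5160.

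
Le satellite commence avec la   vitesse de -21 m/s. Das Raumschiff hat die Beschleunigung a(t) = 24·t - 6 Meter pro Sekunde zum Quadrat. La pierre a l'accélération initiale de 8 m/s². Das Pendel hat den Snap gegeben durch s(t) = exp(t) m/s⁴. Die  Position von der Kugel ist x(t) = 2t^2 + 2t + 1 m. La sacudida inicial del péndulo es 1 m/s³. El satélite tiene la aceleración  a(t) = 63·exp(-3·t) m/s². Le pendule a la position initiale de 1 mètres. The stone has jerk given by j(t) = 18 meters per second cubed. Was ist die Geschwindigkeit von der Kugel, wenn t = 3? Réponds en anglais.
Starting from position x(t) = 2·t^2 + 2·t + 1, we take 1 derivative. Differentiating position, we get velocity: v(t) = 4·t + 2. We have velocity v(t) = 4·t + 2. Substituting t = 3: v(3) = 14.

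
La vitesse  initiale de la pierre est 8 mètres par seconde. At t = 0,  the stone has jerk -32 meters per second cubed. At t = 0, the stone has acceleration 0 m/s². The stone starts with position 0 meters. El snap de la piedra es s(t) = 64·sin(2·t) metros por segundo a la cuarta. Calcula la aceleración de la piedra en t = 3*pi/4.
Para resolver esto, necesitamos tomar 2 integrales de nuestra ecuación del snap s(t) = 64·sin(2·t). Tomando ∫s(t)dt y aplicando j(0) = -32, encontramos j(t) = -32·cos(2·t). La antiderivada de la sacudida es la aceleración. Usando a(0) = 0, obtenemos a(t) = -16·sin(2·t). Tenemos la aceleración a(t) = -16·sin(2·t). Sustituyendo t = 3*pi/4: a(3*pi/4) = 16.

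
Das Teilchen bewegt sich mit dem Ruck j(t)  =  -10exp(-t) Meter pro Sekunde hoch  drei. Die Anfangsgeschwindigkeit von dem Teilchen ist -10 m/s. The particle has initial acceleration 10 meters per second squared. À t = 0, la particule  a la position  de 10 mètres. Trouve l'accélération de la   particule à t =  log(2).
Nous devons trouver l'intégrale de notre équation du jerk j(t) = -10·exp(-t) 1 fois. L'intégrale du jerk est l'accélération. En utilisant a(0) = 10, nous obtenons a(t) = 10·exp(-t). De l'équation de l'accélération a(t) = 10·exp(-t), nous substituons t = log(2) pour obtenir a = 5.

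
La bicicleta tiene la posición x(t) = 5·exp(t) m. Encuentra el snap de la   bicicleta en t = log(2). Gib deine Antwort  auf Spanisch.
Partiendo de la posición x(t) = 5·exp(t), tomamos 4 derivadas. La derivada de la posición da la velocidad: v(t) = 5·exp(t). Derivando la velocidad, obtenemos la aceleración: a(t) = 5·exp(t). Derivando la aceleración, obtenemos la sacudida: j(t) = 5·exp(t). Derivando la sacudida, obtenemos el snap: s(t) = 5·exp(t). De la ecuación del snap s(t) = 5·exp(t), sustituimos t = log(2) para obtener s = 10.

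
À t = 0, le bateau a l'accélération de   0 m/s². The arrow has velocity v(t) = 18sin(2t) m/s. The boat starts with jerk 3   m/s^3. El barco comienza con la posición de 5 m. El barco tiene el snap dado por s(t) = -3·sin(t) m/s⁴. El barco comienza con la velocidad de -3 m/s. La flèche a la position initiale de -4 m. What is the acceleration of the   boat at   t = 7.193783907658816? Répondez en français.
En partant du snap s(t) = -3·sin(t), nous prenons 2 intégrales. La primitive du snap, avec j(0) = 3, donne le jerk: j(t) = 3·cos(t). La primitive du jerk, avec a(0) = 0, donne l'accélération: a(t) = 3·sin(t). En utilisant a(t) = 3·sin(t) et en substituant t = 7.193783907658816, nous trouvons a = 2.36961296015788.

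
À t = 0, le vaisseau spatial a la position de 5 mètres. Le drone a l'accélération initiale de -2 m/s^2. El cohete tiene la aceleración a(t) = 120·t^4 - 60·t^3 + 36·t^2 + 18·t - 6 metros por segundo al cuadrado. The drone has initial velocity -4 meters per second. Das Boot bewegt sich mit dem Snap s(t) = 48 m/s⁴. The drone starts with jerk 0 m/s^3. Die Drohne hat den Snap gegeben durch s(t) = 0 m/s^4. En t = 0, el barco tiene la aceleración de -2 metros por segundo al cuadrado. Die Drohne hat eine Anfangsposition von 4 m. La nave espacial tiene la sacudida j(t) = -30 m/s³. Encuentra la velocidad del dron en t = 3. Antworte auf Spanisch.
Partiendo del snap s(t) = 0, tomamos 3 integrales. La antiderivada del snap, con j(0) = 0, da la sacudida: j(t) = 0. La integral de la sacudida es la aceleración. Usando a(0) = -2, obtenemos a(t) = -2. La antiderivada de la aceleración, con v(0) = -4, da la velocidad: v(t) = -2·t - 4. De la ecuación de la velocidad v(t) = -2·t - 4, sustituimos t = 3 para obtener v = -10.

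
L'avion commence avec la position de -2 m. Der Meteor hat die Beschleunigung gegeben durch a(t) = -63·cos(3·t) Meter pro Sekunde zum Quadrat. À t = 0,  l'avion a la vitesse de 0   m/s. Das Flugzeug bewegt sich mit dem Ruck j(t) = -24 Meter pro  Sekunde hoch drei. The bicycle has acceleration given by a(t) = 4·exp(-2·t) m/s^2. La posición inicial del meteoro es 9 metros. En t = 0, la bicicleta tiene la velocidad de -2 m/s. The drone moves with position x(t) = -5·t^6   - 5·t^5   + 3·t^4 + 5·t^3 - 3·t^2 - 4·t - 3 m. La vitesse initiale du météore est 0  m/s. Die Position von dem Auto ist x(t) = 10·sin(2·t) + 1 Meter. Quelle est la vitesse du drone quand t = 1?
Pour résoudre ceci, nous devons prendre 1 dérivée de notre équation de la position x(t) = -5·t^6 - 5·t^5 + 3·t^4 + 5·t^3 - 3·t^2 - 4·t - 3. En dérivant la position, nous obtenons la vitesse: v(t) = -30·t^5 - 25·t^4 + 12·t^3 + 15·t^2 - 6·t - 4. En utilisant v(t) = -30·t^5 - 25·t^4 + 12·t^3 + 15·t^2 - 6·t - 4 et en substituant t = 1, nous trouvons v = -38.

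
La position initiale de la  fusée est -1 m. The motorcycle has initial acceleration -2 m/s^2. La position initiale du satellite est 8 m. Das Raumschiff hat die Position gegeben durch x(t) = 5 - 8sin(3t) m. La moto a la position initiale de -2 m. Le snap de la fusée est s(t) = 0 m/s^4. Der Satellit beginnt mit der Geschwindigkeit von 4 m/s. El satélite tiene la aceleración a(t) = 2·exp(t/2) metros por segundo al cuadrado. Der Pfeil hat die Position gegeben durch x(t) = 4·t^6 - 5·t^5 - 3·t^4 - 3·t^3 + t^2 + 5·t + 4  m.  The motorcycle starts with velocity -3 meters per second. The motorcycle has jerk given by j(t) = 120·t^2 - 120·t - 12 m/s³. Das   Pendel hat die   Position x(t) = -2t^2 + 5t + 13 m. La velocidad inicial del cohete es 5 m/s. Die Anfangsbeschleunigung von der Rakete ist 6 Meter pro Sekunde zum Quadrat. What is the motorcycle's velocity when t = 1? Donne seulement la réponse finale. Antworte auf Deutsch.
Bei t = 1, v = -21.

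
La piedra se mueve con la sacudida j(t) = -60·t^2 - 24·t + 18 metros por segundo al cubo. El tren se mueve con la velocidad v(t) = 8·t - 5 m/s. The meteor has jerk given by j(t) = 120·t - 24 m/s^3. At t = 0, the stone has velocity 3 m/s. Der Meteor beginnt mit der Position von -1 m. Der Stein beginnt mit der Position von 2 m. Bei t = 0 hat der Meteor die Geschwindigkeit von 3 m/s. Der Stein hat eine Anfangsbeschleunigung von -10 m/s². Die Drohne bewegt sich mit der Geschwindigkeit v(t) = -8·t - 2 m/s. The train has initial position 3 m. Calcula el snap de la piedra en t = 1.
Debemos derivar nuestra ecuación de la sacudida j(t) = -60·t^2 - 24·t + 18 1 vez. La derivada de la sacudida da el snap: s(t) = -120·t - 24. De la ecuación del snap s(t) = -120·t - 24, sustituimos t = 1 para obtener s = -144.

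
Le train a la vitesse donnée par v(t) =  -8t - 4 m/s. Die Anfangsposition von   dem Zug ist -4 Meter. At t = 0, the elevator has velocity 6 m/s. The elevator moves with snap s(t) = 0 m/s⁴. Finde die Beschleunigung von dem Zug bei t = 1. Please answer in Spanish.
Para resolver esto, necesitamos tomar 1 derivada de nuestra ecuación de la velocidad v(t) = -8·t - 4. Derivando la velocidad, obtenemos la aceleración: a(t) = -8. Tenemos la aceleración a(t) = -8. Sustituyendo t = 1: a(1) = -8.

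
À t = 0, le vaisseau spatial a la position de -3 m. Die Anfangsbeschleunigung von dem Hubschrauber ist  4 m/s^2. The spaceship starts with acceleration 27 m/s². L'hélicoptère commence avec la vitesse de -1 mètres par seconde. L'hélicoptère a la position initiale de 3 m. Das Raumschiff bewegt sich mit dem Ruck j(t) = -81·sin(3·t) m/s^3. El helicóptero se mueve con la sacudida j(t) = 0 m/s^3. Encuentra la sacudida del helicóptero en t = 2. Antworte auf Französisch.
Nous avons le jerk j(t) = 0. En substituant t = 2: j(2) = 0.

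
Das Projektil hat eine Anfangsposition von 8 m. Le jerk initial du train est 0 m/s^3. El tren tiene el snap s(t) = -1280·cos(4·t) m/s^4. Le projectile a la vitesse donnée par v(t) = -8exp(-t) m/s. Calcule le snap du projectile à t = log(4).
Nous devons dériver notre équation de la vitesse v(t) = -8·exp(-t) 3 fois. En prenant d/dt de v(t), nous trouvons a(t) = 8·exp(-t). La dérivée de l'accélération donne le jerk: j(t) = -8·exp(-t). En dérivant le jerk, nous obtenons le snap: s(t) = 8·exp(-t). Nous avons le snap s(t) = 8·exp(-t). En substituant t = log(4): s(log(4)) = 2.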